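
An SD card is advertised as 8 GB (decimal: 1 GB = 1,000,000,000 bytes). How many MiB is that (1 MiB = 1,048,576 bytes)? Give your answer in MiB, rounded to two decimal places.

8 GB × 1,000,000,000 bytes/GB = 8,000,000,000 bytes
1 MiB = 1,048,576 bytes
8,000,000,000 / 1,048,576 = 7,629.39 MiB

7,629.39 MiB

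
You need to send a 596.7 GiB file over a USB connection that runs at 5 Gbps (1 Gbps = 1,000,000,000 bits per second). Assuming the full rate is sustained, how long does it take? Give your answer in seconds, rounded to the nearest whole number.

1,025 seconds

596.7 GiB = 640,701,746,380.8 bytes = 5,125,613,971,046.4 bits
5 Gbps = 5,000,000,000 bits/s
time = 5,125,613,971,046.4 / 5,000,000,000 = 1,025 s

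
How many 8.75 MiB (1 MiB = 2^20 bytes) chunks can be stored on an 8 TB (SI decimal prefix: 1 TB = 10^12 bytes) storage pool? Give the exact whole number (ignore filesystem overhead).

Capacity: 8 TB = 8,000,000,000,000 bytes
Per item: 8.75 MiB = 9,175,040 bytes
⌊8,000,000,000,000 / 9,175,040⌋ = 871,930

871,930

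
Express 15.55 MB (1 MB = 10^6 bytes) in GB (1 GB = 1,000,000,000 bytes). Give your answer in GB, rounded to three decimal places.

0.016 GB

15.55 MB = 15.55 × 10^6 bytes = 15,550,000 bytes
1 GB = 10^9 bytes = 1,000,000,000 bytes
15,550,000 / 1,000,000,000 = 0.016 GB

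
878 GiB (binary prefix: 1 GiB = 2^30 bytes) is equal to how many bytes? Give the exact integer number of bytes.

878 × 1,073,741,824 = 942,745,321,472 bytes

942,745,321,472 bytes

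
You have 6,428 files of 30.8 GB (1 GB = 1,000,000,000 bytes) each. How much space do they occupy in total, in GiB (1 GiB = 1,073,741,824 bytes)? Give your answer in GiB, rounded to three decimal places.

184,385.478 GiB

Total = 6,428 × 30.8 GB = 197982.4 GB
= 197982.4 × 1,000,000,000 bytes = 197,982,400,000,000 bytes
1 GiB = 1,073,741,824 bytes
197,982,400,000,000 / 1,073,741,824 = 184,385.478 GiB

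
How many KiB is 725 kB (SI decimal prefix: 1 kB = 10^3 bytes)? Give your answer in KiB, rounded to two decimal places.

708.01 KiB

725 kB = 725 × 10^3 bytes = 725,000 bytes
1 KiB = 1,024 bytes
725,000 / 1,024 = 708.01 KiB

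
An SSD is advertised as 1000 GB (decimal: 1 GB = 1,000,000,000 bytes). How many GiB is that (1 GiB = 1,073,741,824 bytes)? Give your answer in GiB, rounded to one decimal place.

931.3 GiB

1000 GB = 1000 × 10^9 bytes = 1,000,000,000,000 bytes
1 GiB = 2^30 bytes = 1,073,741,824 bytes
1,000,000,000,000 / 1,073,741,824 = 931.3 GiB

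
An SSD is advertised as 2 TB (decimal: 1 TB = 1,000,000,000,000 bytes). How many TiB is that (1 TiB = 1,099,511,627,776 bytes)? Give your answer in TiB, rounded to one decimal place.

1.8 TiB

2 TB = 2 × 10^12 bytes = 2,000,000,000,000 bytes
1 TiB = 1,099,511,627,776 bytes
2,000,000,000,000 / 1,099,511,627,776 = 1.8 TiB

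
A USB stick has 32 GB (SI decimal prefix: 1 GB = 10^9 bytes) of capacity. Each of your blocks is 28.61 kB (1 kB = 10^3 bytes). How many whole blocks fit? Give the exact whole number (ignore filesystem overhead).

Capacity: 32 GB = 32,000,000,000 bytes
Per item: 28.61 kB = 28,610 bytes
⌊32,000,000,000 / 28,610⌋ = 1,118,490

1,118,490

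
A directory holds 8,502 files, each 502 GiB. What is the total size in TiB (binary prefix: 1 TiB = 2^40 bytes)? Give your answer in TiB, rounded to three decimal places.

4,167.973 TiB

Total = 8,502 × 502 GiB = 4,268,004 GiB
= 4,268,004 × 1,073,741,824 bytes = 4,582,734,399,799,296 bytes
1 TiB = 1,099,511,627,776 bytes
4,582,734,399,799,296 / 1,099,511,627,776 = 4,167.973 TiB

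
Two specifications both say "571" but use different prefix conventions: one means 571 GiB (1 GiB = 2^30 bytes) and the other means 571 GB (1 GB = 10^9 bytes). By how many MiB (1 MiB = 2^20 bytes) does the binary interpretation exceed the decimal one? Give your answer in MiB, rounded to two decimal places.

571 GiB = 571 × 1,073,741,824 = 613,106,581,504 bytes
571 GB = 571 × 1,000,000,000 = 571,000,000,000 bytes
difference = 42,106,581,504 bytes
42,106,581,504 / 1,048,576 = 40,155.97 MiB

40,155.97 MiB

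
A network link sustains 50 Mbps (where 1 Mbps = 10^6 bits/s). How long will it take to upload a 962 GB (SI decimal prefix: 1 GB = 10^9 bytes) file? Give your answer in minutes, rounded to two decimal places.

2,565.33 minutes

962 GB = 962,000,000,000 bytes = 7,696,000,000,000 bits
50 Mbps = 50,000,000 bits/s
time = 7,696,000,000,000 / 50,000,000 = 153,920.000 s
153,920.000 s / 60 = 2,565.33 minutes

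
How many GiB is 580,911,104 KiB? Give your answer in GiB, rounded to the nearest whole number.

580,911,104 KiB × 1,024 bytes/KiB = 594,852,970,496 bytes
1 GiB = 2^30 bytes = 1,073,741,824 bytes
594,852,970,496 / 1,073,741,824 = 554 GiB

554 GiB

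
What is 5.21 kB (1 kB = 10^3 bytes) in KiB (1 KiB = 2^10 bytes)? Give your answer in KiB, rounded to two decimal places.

5.21 kB = 5.21 × 10^3 bytes = 5,210 bytes
1 KiB = 2^10 bytes = 1,024 bytes
5,210 / 1,024 = 5.09 KiB

5.09 KiB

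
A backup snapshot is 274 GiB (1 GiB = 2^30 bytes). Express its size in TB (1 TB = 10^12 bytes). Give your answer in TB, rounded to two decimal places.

274 GiB × 1,073,741,824 bytes/GiB = 294,205,259,776 bytes
1 TB = 1,000,000,000,000 bytes
294,205,259,776 / 1,000,000,000,000 = 0.29 TB

0.29 TB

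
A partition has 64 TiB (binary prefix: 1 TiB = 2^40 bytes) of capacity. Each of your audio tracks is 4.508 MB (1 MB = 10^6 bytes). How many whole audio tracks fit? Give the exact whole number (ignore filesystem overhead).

15,609,748

Capacity: 64 TiB = 70,368,744,177,664 bytes
Per item: 4.508 MB = 4,508,000 bytes
⌊70,368,744,177,664 / 4,508,000⌋ = 15,609,748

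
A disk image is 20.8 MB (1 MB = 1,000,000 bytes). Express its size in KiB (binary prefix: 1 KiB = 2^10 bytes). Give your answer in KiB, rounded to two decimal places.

20.8 MB = 20.8 × 10^6 bytes = 20,800,000 bytes
1 KiB = 1,024 bytes
20,800,000 / 1,024 = 20,312.50 KiB

20,312.50 KiB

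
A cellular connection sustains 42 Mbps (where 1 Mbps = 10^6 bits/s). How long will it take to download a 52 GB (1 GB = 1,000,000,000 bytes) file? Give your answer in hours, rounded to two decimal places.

52 GB = 52,000,000,000 bytes = 416,000,000,000 bits
42 Mbps = 42,000,000 bits/s
time = 416,000,000,000 / 42,000,000 = 9,904.7619 s
9,904.7619 s / 3600 = 2.75 hours

2.75 hours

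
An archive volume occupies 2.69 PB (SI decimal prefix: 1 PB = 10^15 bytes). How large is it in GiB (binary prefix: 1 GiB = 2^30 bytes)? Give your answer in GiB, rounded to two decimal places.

2,505,257.73 GiB

2.69 PB = 2.69 × 10^15 bytes = 2,690,000,000,000,000 bytes
1 GiB = 1,073,741,824 bytes
2,690,000,000,000,000 / 1,073,741,824 = 2,505,257.73 GiB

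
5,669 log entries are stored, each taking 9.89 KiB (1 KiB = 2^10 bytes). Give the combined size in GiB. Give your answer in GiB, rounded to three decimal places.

Total = 5,669 × 9.89 KiB = 56066.41 KiB
= 56066.41 × 1,024 bytes = 57,412,003.84 bytes
1 GiB = 1,073,741,824 bytes
57,412,003.84 / 1,073,741,824 = 0.053 GiB

0.053 GiB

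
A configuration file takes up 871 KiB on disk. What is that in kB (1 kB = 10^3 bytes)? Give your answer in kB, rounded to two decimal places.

891.90 kB

871 KiB × 1,024 bytes/KiB = 891,904 bytes
1 kB = 10^3 bytes = 1,000 bytes
891,904 / 1,000 = 891.90 kB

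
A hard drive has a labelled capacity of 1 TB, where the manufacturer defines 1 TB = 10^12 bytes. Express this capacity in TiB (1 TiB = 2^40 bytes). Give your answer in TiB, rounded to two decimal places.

1 TB = 1 × 10^12 bytes = 1,000,000,000,000 bytes
1 TiB = 2^40 bytes = 1,099,511,627,776 bytes
1,000,000,000,000 / 1,099,511,627,776 = 0.91 TiB

0.91 TiB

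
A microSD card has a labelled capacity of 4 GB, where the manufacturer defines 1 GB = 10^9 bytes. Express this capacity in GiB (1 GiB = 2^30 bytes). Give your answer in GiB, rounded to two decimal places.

4 GB × 1,000,000,000 bytes/GB = 4,000,000,000 bytes
1 GiB = 1,073,741,824 bytes
4,000,000,000 / 1,073,741,824 = 3.73 GiB

3.73 GiB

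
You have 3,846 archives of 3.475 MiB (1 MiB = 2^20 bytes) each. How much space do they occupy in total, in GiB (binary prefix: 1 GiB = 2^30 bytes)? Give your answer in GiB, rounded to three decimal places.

Total = 3,846 × 3.475 MiB = 13364.85 MiB
= 13364.85 × 1,048,576 bytes = 14,014,060,953.6 bytes
1 GiB = 1,073,741,824 bytes
14,014,060,953.6 / 1,073,741,824 = 13.052 GiB

13.052 GiB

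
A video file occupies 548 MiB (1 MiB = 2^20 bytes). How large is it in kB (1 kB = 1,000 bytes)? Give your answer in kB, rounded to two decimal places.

574,619.65 kB

548 MiB = 548 × 2^20 bytes = 574,619,648 bytes
1 kB = 10^3 bytes = 1,000 bytes
574,619,648 / 1,000 = 574,619.65 kB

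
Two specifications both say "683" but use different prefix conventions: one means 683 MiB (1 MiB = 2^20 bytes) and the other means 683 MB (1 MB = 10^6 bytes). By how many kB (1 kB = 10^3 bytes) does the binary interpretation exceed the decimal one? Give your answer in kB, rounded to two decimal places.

33,177.41 kB

683 MiB = 683 × 1,048,576 = 716,177,408 bytes
683 MB = 683 × 1,000,000 = 683,000,000 bytes
difference = 33,177,408 bytes
33,177,408 / 1,000 = 33,177.41 kB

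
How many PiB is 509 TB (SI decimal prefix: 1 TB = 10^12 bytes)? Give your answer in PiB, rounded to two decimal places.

509 TB × 1,000,000,000,000 bytes/TB = 509,000,000,000,000 bytes
1 PiB = 2^50 bytes = 1,125,899,906,842,624 bytes
509,000,000,000,000 / 1,125,899,906,842,624 = 0.45 PiB

0.45 PiB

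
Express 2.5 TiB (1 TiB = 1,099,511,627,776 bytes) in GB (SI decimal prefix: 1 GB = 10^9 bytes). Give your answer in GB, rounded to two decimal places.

2,748.78 GB

2.5 TiB = 2.5 × 2^40 bytes = 2,748,779,069,440 bytes
1 GB = 1,000,000,000 bytes
2,748,779,069,440 / 1,000,000,000 = 2,748.78 GB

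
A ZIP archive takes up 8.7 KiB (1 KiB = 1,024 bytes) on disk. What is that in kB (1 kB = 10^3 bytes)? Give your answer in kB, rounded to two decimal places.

8.7 KiB × 1,024 bytes/KiB = 8,908.8 bytes
1 kB = 10^3 bytes = 1,000 bytes
8,908.8 / 1,000 = 8.91 kB

8.91 kB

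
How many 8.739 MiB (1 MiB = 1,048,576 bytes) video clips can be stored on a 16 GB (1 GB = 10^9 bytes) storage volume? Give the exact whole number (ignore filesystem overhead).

Capacity: 16 GB = 16,000,000,000 bytes
Per item: 8.739 MiB = 9,163,505.664 bytes
⌊16,000,000,000 / 9,163,505.664⌋ = 1,746

1,746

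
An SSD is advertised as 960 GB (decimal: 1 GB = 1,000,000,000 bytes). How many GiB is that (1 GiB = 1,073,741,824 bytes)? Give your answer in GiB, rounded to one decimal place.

960 GB = 960 × 10^9 bytes = 960,000,000,000 bytes
1 GiB = 1,073,741,824 bytes
960,000,000,000 / 1,073,741,824 = 894.1 GiB

894.1 GiB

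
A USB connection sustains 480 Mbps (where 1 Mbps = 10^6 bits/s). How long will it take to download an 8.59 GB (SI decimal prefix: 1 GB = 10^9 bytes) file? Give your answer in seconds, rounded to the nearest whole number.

8.59 GB = 8,590,000,000 bytes = 68,720,000,000 bits
480 Mbps = 480,000,000 bits/s
time = 68,720,000,000 / 480,000,000 = 143 s

143 seconds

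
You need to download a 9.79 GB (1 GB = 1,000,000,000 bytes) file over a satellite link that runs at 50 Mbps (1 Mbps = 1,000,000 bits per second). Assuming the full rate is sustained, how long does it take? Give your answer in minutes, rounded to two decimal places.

26.11 minutes

9.79 GB = 9,790,000,000 bytes = 78,320,000,000 bits
50 Mbps = 50,000,000 bits/s
time = 78,320,000,000 / 50,000,000 = 1,566.400 s
1,566.400 s / 60 = 26.11 minutes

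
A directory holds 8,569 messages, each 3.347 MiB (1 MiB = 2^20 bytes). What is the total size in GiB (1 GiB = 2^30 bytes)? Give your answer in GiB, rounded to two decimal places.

Total = 8,569 × 3.347 MiB = 28680.443 MiB
= 28680.443 × 1,048,576 bytes = 30,073,624,199.168 bytes
1 GiB = 1,073,741,824 bytes
30,073,624,199.168 / 1,073,741,824 = 28.01 GiB

28.01 GiB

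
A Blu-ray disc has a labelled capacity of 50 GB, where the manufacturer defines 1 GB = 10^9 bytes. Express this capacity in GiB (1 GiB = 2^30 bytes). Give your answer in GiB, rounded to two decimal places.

50 GB = 50 × 10^9 bytes = 50,000,000,000 bytes
1 GiB = 2^30 bytes = 1,073,741,824 bytes
50,000,000,000 / 1,073,741,824 = 46.57 GiB

46.57 GiB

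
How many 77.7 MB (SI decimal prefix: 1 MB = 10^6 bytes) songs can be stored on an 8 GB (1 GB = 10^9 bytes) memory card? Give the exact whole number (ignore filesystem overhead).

102

Capacity: 8 GB = 8,000,000,000 bytes
Per item: 77.7 MB = 77,700,000 bytes
⌊8,000,000,000 / 77,700,000⌋ = 102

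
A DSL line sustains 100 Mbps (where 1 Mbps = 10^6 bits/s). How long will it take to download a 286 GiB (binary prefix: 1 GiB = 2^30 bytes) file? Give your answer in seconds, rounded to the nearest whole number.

24,567 seconds

286 GiB = 307,090,161,664 bytes = 2,456,721,293,312 bits
100 Mbps = 100,000,000 bits/s
time = 2,456,721,293,312 / 100,000,000 = 24,567 s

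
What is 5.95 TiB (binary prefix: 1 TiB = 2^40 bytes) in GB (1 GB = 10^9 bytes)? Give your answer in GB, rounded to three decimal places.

5.95 TiB = 5.95 × 2^40 bytes = 6,542,094,185,267.2 bytes
1 GB = 10^9 bytes = 1,000,000,000 bytes
6,542,094,185,267.2 / 1,000,000,000 = 6,542.094 GB

6,542.094 GB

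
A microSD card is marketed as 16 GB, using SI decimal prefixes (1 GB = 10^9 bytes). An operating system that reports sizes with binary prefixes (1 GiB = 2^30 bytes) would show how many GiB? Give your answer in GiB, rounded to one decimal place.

16 GB × 1,000,000,000 bytes/GB = 16,000,000,000 bytes
1 GiB = 1,073,741,824 bytes
16,000,000,000 / 1,073,741,824 = 14.9 GiB

14.9 GiB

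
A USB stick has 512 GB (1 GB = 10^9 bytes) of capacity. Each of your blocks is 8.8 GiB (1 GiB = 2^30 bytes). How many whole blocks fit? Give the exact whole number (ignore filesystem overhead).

54

Capacity: 512 GB = 512,000,000,000 bytes
Per item: 8.8 GiB = 9,448,928,051.2 bytes
⌊512,000,000,000 / 9,448,928,051.2⌋ = 54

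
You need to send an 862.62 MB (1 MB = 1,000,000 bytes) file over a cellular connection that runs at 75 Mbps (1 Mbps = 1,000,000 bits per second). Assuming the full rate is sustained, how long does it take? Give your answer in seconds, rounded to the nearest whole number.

862.62 MB = 862,620,000 bytes = 6,900,960,000 bits
75 Mbps = 75,000,000 bits/s
time = 6,900,960,000 / 75,000,000 = 92 s

92 seconds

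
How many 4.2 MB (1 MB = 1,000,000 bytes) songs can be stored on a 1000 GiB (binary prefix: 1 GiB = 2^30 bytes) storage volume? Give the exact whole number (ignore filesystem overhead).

255,652

Capacity: 1000 GiB = 1,073,741,824,000 bytes
Per item: 4.2 MB = 4,200,000 bytes
⌊1,073,741,824,000 / 4,200,000⌋ = 255,652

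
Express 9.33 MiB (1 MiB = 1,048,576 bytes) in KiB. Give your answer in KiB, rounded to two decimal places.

9.33 MiB × 1,048,576 bytes/MiB = 9,783,214.08 bytes
1 KiB = 2^10 bytes = 1,024 bytes
9,783,214.08 / 1,024 = 9,553.92 KiB

9,553.92 KiB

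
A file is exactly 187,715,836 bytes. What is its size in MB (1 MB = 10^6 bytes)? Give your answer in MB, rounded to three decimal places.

187.716 MB

187,715,836 bytes given.
1 MB = 1,000,000 bytes
187,715,836 / 1,000,000 = 187.716 MB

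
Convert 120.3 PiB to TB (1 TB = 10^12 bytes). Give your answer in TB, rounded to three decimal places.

120.3 PiB = 120.3 × 2^50 bytes = 135,445,758,793,167,667.2 bytes
1 TB = 1,000,000,000,000 bytes
135,445,758,793,167,667.2 / 1,000,000,000,000 = 135,445.759 TB

135,445.759 TB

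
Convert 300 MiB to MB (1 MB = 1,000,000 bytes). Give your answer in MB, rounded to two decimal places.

300 MiB × 1,048,576 bytes/MiB = 314,572,800 bytes
1 MB = 10^6 bytes = 1,000,000 bytes
314,572,800 / 1,000,000 = 314.57 MB

314.57 MB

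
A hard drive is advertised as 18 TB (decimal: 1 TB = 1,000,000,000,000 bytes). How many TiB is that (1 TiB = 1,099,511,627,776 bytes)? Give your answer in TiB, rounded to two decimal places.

16.37 TiB

18 TB × 1,000,000,000,000 bytes/TB = 18,000,000,000,000 bytes
1 TiB = 2^40 bytes = 1,099,511,627,776 bytes
18,000,000,000,000 / 1,099,511,627,776 = 16.37 TiB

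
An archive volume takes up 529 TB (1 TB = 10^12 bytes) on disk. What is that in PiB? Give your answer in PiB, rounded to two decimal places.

0.47 PiB

529 TB × 1,000,000,000,000 bytes/TB = 529,000,000,000,000 bytes
1 PiB = 1,125,899,906,842,624 bytes
529,000,000,000,000 / 1,125,899,906,842,624 = 0.47 PiB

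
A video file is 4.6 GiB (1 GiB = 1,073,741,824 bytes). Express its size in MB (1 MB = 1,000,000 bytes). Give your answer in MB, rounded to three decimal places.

4,939.212 MB

4.6 GiB × 1,073,741,824 bytes/GiB = 4,939,212,390.4 bytes
1 MB = 10^6 bytes = 1,000,000 bytes
4,939,212,390.4 / 1,000,000 = 4,939.212 MB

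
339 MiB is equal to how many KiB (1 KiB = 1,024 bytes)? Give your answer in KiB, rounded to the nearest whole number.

339 MiB = 339 × 2^20 bytes = 355,467,264 bytes
1 KiB = 1,024 bytes
355,467,264 / 1,024 = 347,136 KiB

347,136 KiB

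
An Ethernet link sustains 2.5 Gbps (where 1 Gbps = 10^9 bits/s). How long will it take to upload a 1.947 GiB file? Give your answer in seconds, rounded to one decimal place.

6.7 seconds

1.947 GiB = 2,090,575,331.328 bytes = 16,724,602,650.624 bits
2.5 Gbps = 2,500,000,000 bits/s
time = 16,724,602,650.624 / 2,500,000,000 = 6.7 s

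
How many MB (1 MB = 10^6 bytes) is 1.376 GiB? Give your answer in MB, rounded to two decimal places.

1,477.47 MB

1.376 GiB = 1.376 × 2^30 bytes = 1,477,468,749.824 bytes
1 MB = 10^6 bytes = 1,000,000 bytes
1,477,468,749.824 / 1,000,000 = 1,477.47 MB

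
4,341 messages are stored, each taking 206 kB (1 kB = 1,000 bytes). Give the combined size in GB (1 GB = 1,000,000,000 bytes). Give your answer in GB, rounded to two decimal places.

0.89 GB

Total = 4,341 × 206 kB = 894,246 kB
= 894,246 × 1,000 bytes = 894,246,000 bytes
1 GB = 1,000,000,000 bytes
894,246,000 / 1,000,000,000 = 0.89 GB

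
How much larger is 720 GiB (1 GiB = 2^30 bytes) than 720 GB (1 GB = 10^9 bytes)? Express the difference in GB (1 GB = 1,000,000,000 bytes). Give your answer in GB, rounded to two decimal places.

53.09 GB

720 GiB = 720 × 1,073,741,824 = 773,094,113,280 bytes
720 GB = 720 × 1,000,000,000 = 720,000,000,000 bytes
difference = 53,094,113,280 bytes
53,094,113,280 / 1,000,000,000 = 53.09 GB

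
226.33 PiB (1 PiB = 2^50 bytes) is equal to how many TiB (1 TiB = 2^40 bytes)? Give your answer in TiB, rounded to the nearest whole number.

231,762 TiB

226.33 PiB = 226.33 × 2^50 bytes = 254,824,925,915,691,089.92 bytes
1 TiB = 1,099,511,627,776 bytes
254,824,925,915,691,089.92 / 1,099,511,627,776 = 231,762 TiB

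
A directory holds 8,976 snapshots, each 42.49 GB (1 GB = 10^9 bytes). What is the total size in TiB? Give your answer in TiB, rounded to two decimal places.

Total = 8,976 × 42.49 GB = 381390.24 GB
= 381390.24 × 1,000,000,000 bytes = 381,390,240,000,000 bytes
1 TiB = 1,099,511,627,776 bytes
381,390,240,000,000 / 1,099,511,627,776 = 346.87 TiB

346.87 TiB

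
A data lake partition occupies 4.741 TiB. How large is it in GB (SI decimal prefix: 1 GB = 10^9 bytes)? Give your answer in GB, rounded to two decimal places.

4.741 TiB × 1,099,511,627,776 bytes/TiB = 5,212,784,627,286.016 bytes
1 GB = 1,000,000,000 bytes
5,212,784,627,286.016 / 1,000,000,000 = 5,212.78 GB

5,212.78 GB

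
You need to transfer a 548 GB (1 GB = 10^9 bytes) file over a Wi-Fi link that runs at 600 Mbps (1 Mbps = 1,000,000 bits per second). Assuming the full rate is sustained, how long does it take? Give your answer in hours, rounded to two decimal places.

548 GB = 548,000,000,000 bytes = 4,384,000,000,000 bits
600 Mbps = 600,000,000 bits/s
time = 4,384,000,000,000 / 600,000,000 = 7,306.6667 s
7,306.6667 s / 3600 = 2.03 hours

2.03 hours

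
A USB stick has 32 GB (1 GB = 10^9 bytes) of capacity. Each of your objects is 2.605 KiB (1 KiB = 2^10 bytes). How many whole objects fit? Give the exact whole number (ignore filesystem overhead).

11,996,161

Capacity: 32 GB = 32,000,000,000 bytes
Per item: 2.605 KiB = 2,667.52 bytes
⌊32,000,000,000 / 2,667.52⌋ = 11,996,161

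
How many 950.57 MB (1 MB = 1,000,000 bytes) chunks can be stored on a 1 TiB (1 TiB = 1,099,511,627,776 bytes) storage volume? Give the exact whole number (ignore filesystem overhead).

Capacity: 1 TiB = 1,099,511,627,776 bytes
Per item: 950.57 MB = 950,570,000 bytes
⌊1,099,511,627,776 / 950,570,000⌋ = 1,156

1,156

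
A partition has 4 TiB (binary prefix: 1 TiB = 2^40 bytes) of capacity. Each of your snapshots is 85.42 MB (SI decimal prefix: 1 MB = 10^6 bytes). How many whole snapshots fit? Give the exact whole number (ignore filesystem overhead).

51,487

Capacity: 4 TiB = 4,398,046,511,104 bytes
Per item: 85.42 MB = 85,420,000 bytes
⌊4,398,046,511,104 / 85,420,000⌋ = 51,487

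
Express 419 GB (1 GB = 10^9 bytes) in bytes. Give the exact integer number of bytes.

419 × 1,000,000,000 = 419,000,000,000 bytes  (1 GB = 10^9 bytes)

419,000,000,000 bytes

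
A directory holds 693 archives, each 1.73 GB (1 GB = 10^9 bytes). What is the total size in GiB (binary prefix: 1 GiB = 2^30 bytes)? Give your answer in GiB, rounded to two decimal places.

1,116.55 GiB

Total = 693 × 1.73 GB = 1198.89 GB
= 1198.89 × 1,000,000,000 bytes = 1,198,890,000,000 bytes
1 GiB = 1,073,741,824 bytes
1,198,890,000,000 / 1,073,741,824 = 1,116.55 GiB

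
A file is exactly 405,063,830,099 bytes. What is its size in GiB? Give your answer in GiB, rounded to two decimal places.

377.25 GiB

405,063,830,099 bytes given.
1 GiB = 2^30 bytes = 1,073,741,824 bytes
405,063,830,099 / 1,073,741,824 = 377.25 GiB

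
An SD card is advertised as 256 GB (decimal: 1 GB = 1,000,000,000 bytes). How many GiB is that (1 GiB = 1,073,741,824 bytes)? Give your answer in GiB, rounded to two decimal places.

256 GB = 256 × 10^9 bytes = 256,000,000,000 bytes
1 GiB = 1,073,741,824 bytes
256,000,000,000 / 1,073,741,824 = 238.42 GiB

238.42 GiB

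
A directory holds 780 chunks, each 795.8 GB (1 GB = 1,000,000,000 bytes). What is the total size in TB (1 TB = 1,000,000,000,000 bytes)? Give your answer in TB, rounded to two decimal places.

620.72 TB

Total = 780 × 795.8 GB = 620,724 GB
= 620,724 × 1,000,000,000 bytes = 620,724,000,000,000 bytes
1 TB = 1,000,000,000,000 bytes
620,724,000,000,000 / 1,000,000,000,000 = 620.72 TB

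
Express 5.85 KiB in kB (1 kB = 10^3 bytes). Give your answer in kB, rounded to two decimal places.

5.99 kB

5.85 KiB × 1,024 bytes/KiB = 5,990.4 bytes
1 kB = 1,000 bytes
5,990.4 / 1,000 = 5.99 kB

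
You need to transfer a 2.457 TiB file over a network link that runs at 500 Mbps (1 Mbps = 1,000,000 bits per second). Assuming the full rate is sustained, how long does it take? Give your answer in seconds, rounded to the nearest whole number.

2.457 TiB = 2,701,500,069,445.632 bytes = 21,612,000,555,565.056 bits
500 Mbps = 500,000,000 bits/s
time = 21,612,000,555,565.056 / 500,000,000 = 43,224 s

43,224 seconds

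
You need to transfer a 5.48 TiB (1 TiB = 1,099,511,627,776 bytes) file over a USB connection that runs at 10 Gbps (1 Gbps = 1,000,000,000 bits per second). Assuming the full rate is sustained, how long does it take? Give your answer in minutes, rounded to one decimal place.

80.3 minutes

5.48 TiB = 6,025,323,720,212.48 bytes = 48,202,589,761,699.84 bits
10 Gbps = 10,000,000,000 bits/s
time = 48,202,589,761,699.84 / 10,000,000,000 = 4,820.26 s
4,820.26 s / 60 = 80.3 minutes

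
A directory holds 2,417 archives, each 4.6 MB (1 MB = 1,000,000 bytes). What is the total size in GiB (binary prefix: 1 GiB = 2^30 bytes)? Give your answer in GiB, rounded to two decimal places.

Total = 2,417 × 4.6 MB = 11118.2 MB
= 11118.2 × 1,000,000 bytes = 11,118,200,000 bytes
1 GiB = 1,073,741,824 bytes
11,118,200,000 / 1,073,741,824 = 10.35 GiB

10.35 GiB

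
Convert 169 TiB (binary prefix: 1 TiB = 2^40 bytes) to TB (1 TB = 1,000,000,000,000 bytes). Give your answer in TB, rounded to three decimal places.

169 TiB × 1,099,511,627,776 bytes/TiB = 185,817,465,094,144 bytes
1 TB = 10^12 bytes = 1,000,000,000,000 bytes
185,817,465,094,144 / 1,000,000,000,000 = 185.817 TB

185.817 TB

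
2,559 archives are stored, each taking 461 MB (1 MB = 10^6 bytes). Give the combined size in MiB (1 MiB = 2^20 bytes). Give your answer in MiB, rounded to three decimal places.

Total = 2,559 × 461 MB = 1,179,699 MB
= 1,179,699 × 1,000,000 bytes = 1,179,699,000,000 bytes
1 MiB = 1,048,576 bytes
1,179,699,000,000 / 1,048,576 = 1,125,048.637 MiB

1,125,048.637 MiB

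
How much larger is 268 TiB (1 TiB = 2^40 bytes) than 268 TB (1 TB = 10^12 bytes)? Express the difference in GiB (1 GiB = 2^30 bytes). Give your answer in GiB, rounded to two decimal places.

24,837.55 GiB

268 TiB = 268 × 1,099,511,627,776 = 294,669,116,243,968 bytes
268 TB = 268 × 1,000,000,000,000 = 268,000,000,000,000 bytes
difference = 26,669,116,243,968 bytes
26,669,116,243,968 / 1,073,741,824 = 24,837.55 GiB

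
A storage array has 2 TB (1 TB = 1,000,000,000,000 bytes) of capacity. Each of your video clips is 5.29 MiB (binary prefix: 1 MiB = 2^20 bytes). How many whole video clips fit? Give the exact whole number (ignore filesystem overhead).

Capacity: 2 TB = 2,000,000,000,000 bytes
Per item: 5.29 MiB = 5,546,967.04 bytes
⌊2,000,000,000,000 / 5,546,967.04⌋ = 360,557

360,557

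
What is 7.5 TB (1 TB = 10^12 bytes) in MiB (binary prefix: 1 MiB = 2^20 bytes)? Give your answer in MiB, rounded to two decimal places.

7,152,557.37 MiB

7.5 TB = 7.5 × 10^12 bytes = 7,500,000,000,000 bytes
1 MiB = 2^20 bytes = 1,048,576 bytes
7,500,000,000,000 / 1,048,576 = 7,152,557.37 MiB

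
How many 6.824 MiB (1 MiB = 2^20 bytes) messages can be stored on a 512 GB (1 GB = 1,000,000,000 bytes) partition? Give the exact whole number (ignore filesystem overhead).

71,553

Capacity: 512 GB = 512,000,000,000 bytes
Per item: 6.824 MiB = 7,155,482.624 bytes
⌊512,000,000,000 / 7,155,482.624⌋ = 71,553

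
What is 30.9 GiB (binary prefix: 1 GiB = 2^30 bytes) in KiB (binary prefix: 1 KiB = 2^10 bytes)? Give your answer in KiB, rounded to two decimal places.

30.9 GiB = 30.9 × 2^30 bytes = 33,178,622,361.6 bytes
1 KiB = 2^10 bytes = 1,024 bytes
33,178,622,361.6 / 1,024 = 32,400,998.40 KiB

32,400,998.40 KiB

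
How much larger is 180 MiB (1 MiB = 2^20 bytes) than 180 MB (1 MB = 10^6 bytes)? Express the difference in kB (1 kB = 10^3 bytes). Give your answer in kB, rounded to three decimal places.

8,743.680 kB

180 MiB = 180 × 1,048,576 = 188,743,680 bytes
180 MB = 180 × 1,000,000 = 180,000,000 bytes
difference = 8,743,680 bytes
8,743,680 / 1,000 = 8,743.680 kB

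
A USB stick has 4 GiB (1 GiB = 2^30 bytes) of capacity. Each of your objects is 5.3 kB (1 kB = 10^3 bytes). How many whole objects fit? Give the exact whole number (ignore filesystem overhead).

Capacity: 4 GiB = 4,294,967,296 bytes
Per item: 5.3 kB = 5,300 bytes
⌊4,294,967,296 / 5,300⌋ = 810,371

810,371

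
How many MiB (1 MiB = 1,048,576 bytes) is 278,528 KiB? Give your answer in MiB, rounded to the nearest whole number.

278,528 KiB = 278,528 × 2^10 bytes = 285,212,672 bytes
1 MiB = 1,048,576 bytes
285,212,672 / 1,048,576 = 272 MiB

272 MiB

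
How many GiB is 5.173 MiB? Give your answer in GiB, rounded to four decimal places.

0.0051 GiB

5.173 MiB = 5.173 × 2^20 bytes = 5,424,283.648 bytes
1 GiB = 1,073,741,824 bytes
5,424,283.648 / 1,073,741,824 = 0.0051 GiB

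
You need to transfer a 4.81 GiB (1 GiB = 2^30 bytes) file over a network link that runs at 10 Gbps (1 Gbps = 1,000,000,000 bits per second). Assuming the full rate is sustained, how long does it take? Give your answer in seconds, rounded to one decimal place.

4.1 seconds

4.81 GiB = 5,164,698,173.44 bytes = 41,317,585,387.52 bits
10 Gbps = 10,000,000,000 bits/s
time = 41,317,585,387.52 / 10,000,000,000 = 4.1 s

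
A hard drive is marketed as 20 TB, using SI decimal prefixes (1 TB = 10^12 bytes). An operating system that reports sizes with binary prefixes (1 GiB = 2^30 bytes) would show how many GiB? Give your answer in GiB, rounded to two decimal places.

18,626.45 GiB

20 TB = 20 × 10^12 bytes = 20,000,000,000,000 bytes
1 GiB = 2^30 bytes = 1,073,741,824 bytes
20,000,000,000,000 / 1,073,741,824 = 18,626.45 GiB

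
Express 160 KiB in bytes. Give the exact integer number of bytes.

160 × 1,024 = 163,840 bytes  (1 KiB = 2^10 bytes)

163,840 bytes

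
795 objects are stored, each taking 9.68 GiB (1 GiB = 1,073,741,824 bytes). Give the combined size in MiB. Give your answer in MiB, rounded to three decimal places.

Total = 795 × 9.68 GiB = 7695.6 GiB
= 7695.6 × 1,073,741,824 bytes = 8,263,087,580,774.4 bytes
1 MiB = 1,048,576 bytes
8,263,087,580,774.4 / 1,048,576 = 7,880,294.400 MiB

7,880,294.400 MiB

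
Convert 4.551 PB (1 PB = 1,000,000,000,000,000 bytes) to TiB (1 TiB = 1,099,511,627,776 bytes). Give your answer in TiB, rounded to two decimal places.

4,139.11 TiB

4.551 PB = 4.551 × 10^15 bytes = 4,551,000,000,000,000 bytes
1 TiB = 1,099,511,627,776 bytes
4,551,000,000,000,000 / 1,099,511,627,776 = 4,139.11 TiB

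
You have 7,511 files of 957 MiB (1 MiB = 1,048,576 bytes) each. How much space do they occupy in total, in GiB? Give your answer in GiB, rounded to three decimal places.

Total = 7,511 × 957 MiB = 7,188,027 MiB
= 7,188,027 × 1,048,576 bytes = 7,537,192,599,552 bytes
1 GiB = 1,073,741,824 bytes
7,537,192,599,552 / 1,073,741,824 = 7,019.558 GiB

7,019.558 GiB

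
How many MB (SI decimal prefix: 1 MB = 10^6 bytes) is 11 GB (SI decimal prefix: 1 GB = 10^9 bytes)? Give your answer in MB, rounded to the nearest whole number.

11,000 MB

11 GB = 11 × 10^9 bytes = 11,000,000,000 bytes
1 MB = 1,000,000 bytes
11,000,000,000 / 1,000,000 = 11,000 MB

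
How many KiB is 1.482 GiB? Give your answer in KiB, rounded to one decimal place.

1.482 GiB = 1.482 × 2^30 bytes = 1,591,285,383.168 bytes
1 KiB = 1,024 bytes
1,591,285,383.168 / 1,024 = 1,553,989.6 KiB

1,553,989.6 KiB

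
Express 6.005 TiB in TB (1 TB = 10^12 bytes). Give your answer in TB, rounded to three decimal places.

6.603 TB

6.005 TiB = 6.005 × 2^40 bytes = 6,602,567,324,794.88 bytes
1 TB = 1,000,000,000,000 bytes
6,602,567,324,794.88 / 1,000,000,000,000 = 6.603 TB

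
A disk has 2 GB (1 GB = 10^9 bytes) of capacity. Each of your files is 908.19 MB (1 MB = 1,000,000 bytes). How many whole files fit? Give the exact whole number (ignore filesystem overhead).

Capacity: 2 GB = 2,000,000,000 bytes
Per item: 908.19 MB = 908,190,000 bytes
⌊2,000,000,000 / 908,190,000⌋ = 2

2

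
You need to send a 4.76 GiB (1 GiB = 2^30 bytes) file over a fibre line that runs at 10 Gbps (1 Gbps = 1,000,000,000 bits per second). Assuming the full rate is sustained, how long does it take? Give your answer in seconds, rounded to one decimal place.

4.1 seconds

4.76 GiB = 5,111,011,082.24 bytes = 40,888,088,657.92 bits
10 Gbps = 10,000,000,000 bits/s
time = 40,888,088,657.92 / 10,000,000,000 = 4.1 s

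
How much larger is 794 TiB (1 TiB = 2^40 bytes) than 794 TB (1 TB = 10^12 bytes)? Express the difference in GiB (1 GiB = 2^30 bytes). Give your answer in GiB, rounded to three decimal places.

794 TiB = 794 × 1,099,511,627,776 = 873,012,232,454,144 bytes
794 TB = 794 × 1,000,000,000,000 = 794,000,000,000,000 bytes
difference = 79,012,232,454,144 bytes
79,012,232,454,144 / 1,073,741,824 = 73,585.876 GiB

73,585.876 GiB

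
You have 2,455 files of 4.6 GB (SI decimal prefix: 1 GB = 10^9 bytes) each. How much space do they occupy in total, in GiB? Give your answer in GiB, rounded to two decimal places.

Total = 2,455 × 4.6 GB = 11,293 GB
= 11,293 × 1,000,000,000 bytes = 11,293,000,000,000 bytes
1 GiB = 1,073,741,824 bytes
11,293,000,000,000 / 1,073,741,824 = 10,517.43 GiB

10,517.43 GiB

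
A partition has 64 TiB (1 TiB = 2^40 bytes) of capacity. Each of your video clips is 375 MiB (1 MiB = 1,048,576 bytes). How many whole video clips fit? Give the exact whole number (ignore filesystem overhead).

178,956

Capacity: 64 TiB = 70,368,744,177,664 bytes
Per item: 375 MiB = 393,216,000 bytes
⌊70,368,744,177,664 / 393,216,000⌋ = 178,956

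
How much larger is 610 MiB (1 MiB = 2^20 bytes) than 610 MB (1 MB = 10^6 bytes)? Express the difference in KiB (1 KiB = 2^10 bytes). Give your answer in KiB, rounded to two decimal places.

28,936.88 KiB

610 MiB = 610 × 1,048,576 = 639,631,360 bytes
610 MB = 610 × 1,000,000 = 610,000,000 bytes
difference = 29,631,360 bytes
29,631,360 / 1,024 = 28,936.88 KiB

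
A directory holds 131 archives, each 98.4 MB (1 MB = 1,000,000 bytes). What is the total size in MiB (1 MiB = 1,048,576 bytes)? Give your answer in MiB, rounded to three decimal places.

12,293.243 MiB

Total = 131 × 98.4 MB = 12890.4 MB
= 12890.4 × 1,000,000 bytes = 12,890,400,000 bytes
1 MiB = 1,048,576 bytes
12,890,400,000 / 1,048,576 = 12,293.243 MiB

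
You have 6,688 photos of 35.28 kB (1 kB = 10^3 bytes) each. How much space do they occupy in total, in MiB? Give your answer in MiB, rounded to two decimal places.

225.02 MiB

Total = 6,688 × 35.28 kB = 235952.64 kB
= 235952.64 × 1,000 bytes = 235,952,640 bytes
1 MiB = 1,048,576 bytes
235,952,640 / 1,048,576 = 225.02 MiB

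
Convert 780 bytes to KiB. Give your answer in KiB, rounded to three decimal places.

0.762 KiB

780 bytes given.
1 KiB = 1,024 bytes
780 / 1,024 = 0.762 KiB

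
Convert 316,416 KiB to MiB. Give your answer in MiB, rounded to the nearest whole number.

316,416 KiB × 1,024 bytes/KiB = 324,009,984 bytes
1 MiB = 2^20 bytes = 1,048,576 bytes
324,009,984 / 1,048,576 = 309 MiB

309 MiB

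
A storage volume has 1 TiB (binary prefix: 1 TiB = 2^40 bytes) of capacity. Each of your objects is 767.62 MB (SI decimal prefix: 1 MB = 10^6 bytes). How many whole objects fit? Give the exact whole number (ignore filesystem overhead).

1,432

Capacity: 1 TiB = 1,099,511,627,776 bytes
Per item: 767.62 MB = 767,620,000 bytes
⌊1,099,511,627,776 / 767,620,000⌋ = 1,432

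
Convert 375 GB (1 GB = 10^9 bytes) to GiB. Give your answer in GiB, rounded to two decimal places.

375 GB × 1,000,000,000 bytes/GB = 375,000,000,000 bytes
1 GiB = 2^30 bytes = 1,073,741,824 bytes
375,000,000,000 / 1,073,741,824 = 349.25 GiB

349.25 GiB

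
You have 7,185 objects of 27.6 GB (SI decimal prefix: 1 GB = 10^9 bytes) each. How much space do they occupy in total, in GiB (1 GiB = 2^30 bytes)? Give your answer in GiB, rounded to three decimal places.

184,686.854 GiB

Total = 7,185 × 27.6 GB = 198,306 GB
= 198,306 × 1,000,000,000 bytes = 198,306,000,000,000 bytes
1 GiB = 1,073,741,824 bytes
198,306,000,000,000 / 1,073,741,824 = 184,686.854 GiB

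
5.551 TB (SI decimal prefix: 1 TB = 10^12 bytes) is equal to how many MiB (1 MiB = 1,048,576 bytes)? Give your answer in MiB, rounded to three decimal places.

5,293,846.130 MiB

5.551 TB = 5.551 × 10^12 bytes = 5,551,000,000,000 bytes
1 MiB = 2^20 bytes = 1,048,576 bytes
5,551,000,000,000 / 1,048,576 = 5,293,846.130 MiB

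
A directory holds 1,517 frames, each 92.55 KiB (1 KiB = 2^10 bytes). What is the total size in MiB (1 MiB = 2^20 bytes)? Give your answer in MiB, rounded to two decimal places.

137.11 MiB

Total = 1,517 × 92.55 KiB = 140398.35 KiB
= 140398.35 × 1,024 bytes = 143,767,910.4 bytes
1 MiB = 1,048,576 bytes
143,767,910.4 / 1,048,576 = 137.11 MiB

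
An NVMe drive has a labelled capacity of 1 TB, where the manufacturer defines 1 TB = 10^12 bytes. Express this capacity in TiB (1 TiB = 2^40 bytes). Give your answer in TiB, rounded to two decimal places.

0.91 TiB

1 TB = 1 × 10^12 bytes = 1,000,000,000,000 bytes
1 TiB = 1,099,511,627,776 bytes
1,000,000,000,000 / 1,099,511,627,776 = 0.91 TiB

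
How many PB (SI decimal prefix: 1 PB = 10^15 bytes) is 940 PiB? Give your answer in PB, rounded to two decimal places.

1,058.35 PB

940 PiB = 940 × 2^50 bytes = 1,058,345,912,432,066,560 bytes
1 PB = 1,000,000,000,000,000 bytes
1,058,345,912,432,066,560 / 1,000,000,000,000,000 = 1,058.35 PB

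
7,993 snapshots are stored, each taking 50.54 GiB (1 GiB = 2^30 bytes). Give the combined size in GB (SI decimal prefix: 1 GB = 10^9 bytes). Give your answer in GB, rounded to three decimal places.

Total = 7,993 × 50.54 GiB = 403966.22 GiB
= 403966.22 × 1,073,741,824 bytes = 433,755,425,897,185.28 bytes
1 GB = 1,000,000,000 bytes
433,755,425,897,185.28 / 1,000,000,000 = 433,755.426 GB

433,755.426 GB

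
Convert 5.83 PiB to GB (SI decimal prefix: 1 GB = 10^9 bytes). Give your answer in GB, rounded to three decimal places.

5.83 PiB × 1,125,899,906,842,624 bytes/PiB = 6,563,996,456,892,497.92 bytes
1 GB = 10^9 bytes = 1,000,000,000 bytes
6,563,996,456,892,497.92 / 1,000,000,000 = 6,563,996.457 GB

6,563,996.457 GB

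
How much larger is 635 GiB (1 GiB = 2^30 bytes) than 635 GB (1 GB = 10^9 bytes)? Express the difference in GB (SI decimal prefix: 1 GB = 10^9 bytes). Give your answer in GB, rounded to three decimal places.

46.826 GB

635 GiB = 635 × 1,073,741,824 = 681,826,058,240 bytes
635 GB = 635 × 1,000,000,000 = 635,000,000,000 bytes
difference = 46,826,058,240 bytes
46,826,058,240 / 1,000,000,000 = 46.826 GB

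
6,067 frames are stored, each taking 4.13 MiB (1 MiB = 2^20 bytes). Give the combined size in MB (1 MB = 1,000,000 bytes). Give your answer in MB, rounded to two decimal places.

Total = 6,067 × 4.13 MiB = 25056.71 MiB
= 25056.71 × 1,048,576 bytes = 26,273,864,744.96 bytes
1 MB = 1,000,000 bytes
26,273,864,744.96 / 1,000,000 = 26,273.86 MB

26,273.86 MB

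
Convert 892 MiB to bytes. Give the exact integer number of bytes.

892 × 1,048,576 = 935,329,792 bytes  (1 MiB = 2^20 bytes)

935,329,792 bytes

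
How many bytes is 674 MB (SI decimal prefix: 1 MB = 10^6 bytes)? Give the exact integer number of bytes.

674 × 1,000,000 = 674,000,000 bytes

674,000,000 bytes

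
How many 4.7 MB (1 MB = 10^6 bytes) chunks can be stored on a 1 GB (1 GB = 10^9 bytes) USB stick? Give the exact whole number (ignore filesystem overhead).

Capacity: 1 GB = 1,000,000,000 bytes
Per item: 4.7 MB = 4,700,000 bytes
⌊1,000,000,000 / 4,700,000⌋ = 212

212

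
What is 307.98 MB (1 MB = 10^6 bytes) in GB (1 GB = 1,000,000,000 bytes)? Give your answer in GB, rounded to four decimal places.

0.3080 GB

307.98 MB = 307.98 × 10^6 bytes = 307,980,000 bytes
1 GB = 1,000,000,000 bytes
307,980,000 / 1,000,000,000 = 0.3080 GB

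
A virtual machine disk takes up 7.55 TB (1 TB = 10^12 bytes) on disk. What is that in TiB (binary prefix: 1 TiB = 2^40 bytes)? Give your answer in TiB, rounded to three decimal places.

6.867 TiB

7.55 TB × 1,000,000,000,000 bytes/TB = 7,550,000,000,000 bytes
1 TiB = 1,099,511,627,776 bytes
7,550,000,000,000 / 1,099,511,627,776 = 6.867 TiB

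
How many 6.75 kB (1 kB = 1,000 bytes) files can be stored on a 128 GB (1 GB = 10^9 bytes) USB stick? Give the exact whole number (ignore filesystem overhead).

18,962,962

Capacity: 128 GB = 128,000,000,000 bytes
Per item: 6.75 kB = 6,750 bytes
⌊128,000,000,000 / 6,750⌋ = 18,962,962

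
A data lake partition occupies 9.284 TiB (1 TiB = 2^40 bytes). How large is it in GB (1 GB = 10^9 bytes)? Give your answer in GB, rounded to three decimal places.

9.284 TiB × 1,099,511,627,776 bytes/TiB = 10,207,865,952,272.384 bytes
1 GB = 10^9 bytes = 1,000,000,000 bytes
10,207,865,952,272.384 / 1,000,000,000 = 10,207.866 GB

10,207.866 GB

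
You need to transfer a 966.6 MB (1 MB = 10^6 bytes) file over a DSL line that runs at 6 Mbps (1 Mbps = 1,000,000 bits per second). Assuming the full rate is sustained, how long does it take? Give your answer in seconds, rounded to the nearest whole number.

966.6 MB = 966,600,000 bytes = 7,732,800,000 bits
6 Mbps = 6,000,000 bits/s
time = 7,732,800,000 / 6,000,000 = 1,289 s

1,289 seconds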